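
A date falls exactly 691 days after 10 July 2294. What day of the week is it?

Sunday

First find the weekday of Jul 10, 2294. Doomsday rule: the anchor day for the 2200s is Friday. For year 94: 94÷12 = 7 r 10, and 10÷4 = 2, so 7+10+2 = 19.
Friday + 19 ≡ Wednesday — that's 2294's doomsday.
In July the doomsday date is Jul 11.
Jul 10 is 1 day before Jul 11; 1 mod 7 = 1, so Wednesday − 1 = Tuesday.
691 mod 7 = 5, so 691 days after a Tuesday is Tuesday + 5 = Sunday.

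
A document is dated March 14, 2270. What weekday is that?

Doomsday rule: the anchor day for the 2200s is Friday. For year 70: 70÷12 = 5 r 10, and 10÷4 = 2, so 5+10+2 = 17.
Friday + 17 ≡ Monday — that's 2270's doomsday.
In March the doomsday date is Mar 14.
Mar 14 is the doomsday itself: Monday.

Monday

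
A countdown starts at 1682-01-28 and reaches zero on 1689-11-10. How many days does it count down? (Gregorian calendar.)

2843

Jan 28, 1682 → Jan 28, 1683: 365 days.
Jan 28, 1683 → Jan 28, 1684: 365 days.
Jan 28, 1684 → Jan 28, 1685: 366 days (Feb 29, 1684 is in that span).
Jan 28, 1685 → Jan 28, 1686: 365 days.
Jan 28, 1686 → Jan 28, 1687: 365 days.
Jan 28, 1687 → Jan 28, 1688: 365 days.
Jan 28, 1688 → Jan 28, 1689: 366 days (Feb 29, 1688 is in that span).
Jan 28, 1689 → Feb 28, 1689: 31 days (January has 31).
Feb 28, 1689 → Mar 28, 1689: 28 days (February has 28).
Mar 28, 1689 → Apr 28, 1689: 31 days (March has 31).
Apr 28, 1689 → May 28, 1689: 30 days (April has 30).
May 28, 1689 → Jun 28, 1689: 31 days (May has 31).
Jun 28, 1689 → Jul 28, 1689: 30 days (June has 30).
Jul 28, 1689 → Aug 28, 1689: 31 days (July has 31).
Aug 28, 1689 → Sep 28, 1689: 31 days (August has 31).
Sep 28, 1689 → Oct 28, 1689: 30 days (September has 30).
Oct 28, 1689 → Nov 10, 1689: 13 days.
Total: 2843 days.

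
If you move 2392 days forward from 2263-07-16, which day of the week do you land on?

Jul 16, 2263 is a Thursday.
2392 mod 7 = 5, so 2392 days after a Thursday is Thursday + 5 = Tuesday.

Tuesday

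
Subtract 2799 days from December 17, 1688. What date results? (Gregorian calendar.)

−366 (one year; includes Feb 29, 1688) → Dec 17, 1687 (2433 left).
−365 (one year) → Dec 17, 1686 (2068 left).
−365 (one year) → Dec 17, 1685 (1703 left).
−365 (one year) → Dec 17, 1684 (1338 left).
−366 (one year; includes Feb 29, 1684) → Dec 17, 1683 (972 left).
−365 (one year) → Dec 17, 1682 (607 left).
−365 (one year) → Dec 17, 1681 (242 left).
−17 → Nov 30, 1681 (end of Nov, 30 days; 225 left).
−30 → Oct 31, 1681 (end of Oct, 31 days; 195 left).
−31 → Sep 30, 1681 (end of Sep, 30 days; 164 left).
−30 → Aug 31, 1681 (end of Aug, 31 days; 134 left).
−31 → Jul 31, 1681 (end of Jul, 31 days; 103 left).
−31 → Jun 30, 1681 (end of Jun, 30 days; 72 left).
−30 → May 31, 1681 (end of May, 31 days; 42 left).
−31 → Apr 30, 1681 (end of Apr, 30 days; 11 left).
−11 → Apr 19, 1681.

April 19, 1681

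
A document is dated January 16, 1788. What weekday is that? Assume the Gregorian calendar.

Doomsday rule: the anchor day for the 1700s is Sunday. For year 88: 88÷12 = 7 r 4, and 4÷4 = 1, so 7+4+1 = 12.
Sunday + 12 ≡ Friday — that's 1788's doomsday.
In January the doomsday date is Jan 4 (1788 is a leap year (divisible by 4)).
Jan 16 is 12 days after Jan 4; 12 mod 7 = 5, so Friday + 5 = Wednesday.

Wednesday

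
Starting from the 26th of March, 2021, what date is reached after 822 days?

June 26, 2023

+365 (one year) → Mar 26, 2022 (457 left).
+365 (one year) → Mar 26, 2023 (92 left).
Mar has 31 days: +6 → Apr 1, 2023 (86 left).
Apr has 30 days: +30 → May 1, 2023 (56 left).
May has 31 days: +31 → Jun 1, 2023 (25 left).
+25 → Jun 26, 2023.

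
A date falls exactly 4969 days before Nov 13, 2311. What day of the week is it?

First find the weekday of Nov 13, 2311. Doomsday rule: the anchor day for the 2300s is Wednesday. For year 11: 11÷12 = 0 r 11, and 11÷4 = 2, so 0+11+2 = 13.
Wednesday + 13 ≡ Tuesday — that's 2311's doomsday.
In November the doomsday date is Nov 7.
Nov 13 is 6 days after Nov 7; 6 mod 7 = 6, so Tuesday + 6 = Monday.
4969 mod 7 = 6, so 4969 days before a Monday is Monday − 6 = Tuesday.

Tuesday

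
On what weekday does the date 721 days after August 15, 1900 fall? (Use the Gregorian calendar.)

Wednesday

First find the weekday of Aug 15, 1900. Doomsday rule: the anchor day for the 1900s is Wednesday. For year 00: 0÷12 = 0 r 0, and 0÷4 = 0, so 0+0+0 = 0.
Wednesday + 0 ≡ Wednesday — that's 1900's doomsday.
In August the doomsday date is Aug 8.
Aug 15 is 7 days after Aug 8; 7 mod 7 = 0, so Wednesday + 0 = Wednesday.
721 mod 7 = 0, so 721 days after a Wednesday is Wednesday + 0 = Wednesday.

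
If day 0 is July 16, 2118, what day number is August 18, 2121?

1129

Jul 16, 2118 → Jul 16, 2119: 365 days.
Jul 16, 2119 → Jul 16, 2120: 366 days (Feb 29, 2120 is in that span).
Jul 16, 2120 → Aug 16, 2120: 31 days (July has 31).
Aug 16, 2120 → Sep 16, 2120: 31 days (August has 31).
Sep 16, 2120 → Oct 16, 2120: 30 days (September has 30).
Oct 16, 2120 → Nov 16, 2120: 31 days (October has 31).
Nov 16, 2120 → Dec 16, 2120: 30 days (November has 30).
Dec 16, 2120 → Jan 16, 2121: 31 days (December has 31).
Jan 16, 2121 → Feb 16, 2121: 31 days (January has 31).
Feb 16, 2121 → Mar 16, 2121: 28 days (February has 28).
Mar 16, 2121 → Apr 16, 2121: 31 days (March has 31).
Apr 16, 2121 → May 16, 2121: 30 days (April has 30).
May 16, 2121 → Jun 16, 2121: 31 days (May has 31).
Jun 16, 2121 → Jul 16, 2121: 30 days (June has 30).
Jul 16, 2121 → Aug 16, 2121: 31 days (July has 31).
Aug 16, 2121 → Aug 18, 2121: 2 days.
Total: 1129 days.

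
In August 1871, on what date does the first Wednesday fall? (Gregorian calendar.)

August 1, 1871 is a Tuesday.
The first Wednesday is therefore August 2 (1 days later).

August 2, 1871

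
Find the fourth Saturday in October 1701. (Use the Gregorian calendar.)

October 22, 1701

October 1, 1701 is a Saturday.
The first Saturday is therefore October 1 (same day).
The fourth Saturday is 1 + 3×7 = October 22.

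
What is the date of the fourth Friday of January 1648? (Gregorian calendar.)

January 24, 1648

January 1, 1648 is a Wednesday.
The first Friday is therefore January 3 (2 days later).
The fourth Friday is 3 + 3×7 = January 24.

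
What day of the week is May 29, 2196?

Doomsday rule: the anchor day for the 2100s is Sunday. For year 96: 96÷12 = 8 r 0, and 0÷4 = 0, so 8+0+0 = 8.
Sunday + 8 ≡ Monday — that's 2196's doomsday.
In May the doomsday date is May 9.
May 29 is 20 days after May 9; 20 mod 7 = 6, so Monday + 6 = Sunday.

Sunday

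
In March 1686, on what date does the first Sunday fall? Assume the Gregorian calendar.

March 3, 1686

March 1, 1686 is a Friday.
The first Sunday is therefore March 3 (2 days later).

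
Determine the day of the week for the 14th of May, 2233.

Doomsday rule: the anchor day for the 2200s is Friday. For year 33: 33÷12 = 2 r 9, and 9÷4 = 2, so 2+9+2 = 13.
Friday + 13 ≡ Thursday — that's 2233's doomsday.
In May the doomsday date is May 9.
May 14 is 5 days after May 9; 5 mod 7 = 5, so Thursday + 5 = Tuesday.

Tuesday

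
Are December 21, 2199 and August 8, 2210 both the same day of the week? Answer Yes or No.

From Dec 21, 2199 to Aug 8, 2210 is 3882 days.
3882 mod 7 = 4, so they are different weekdays.
(Dec 21, 2199 is a Saturday; Aug 8, 2210 is a Wednesday.)

No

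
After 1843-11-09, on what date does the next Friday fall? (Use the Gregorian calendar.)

November 10, 1843

Nov 9, 1843 is a Thursday.
From Thursday to the next Friday is 1 day.
Nov 9, 1843 + 1 = Nov 10, 1843.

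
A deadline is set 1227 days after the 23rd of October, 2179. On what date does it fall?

+366 (one year; includes Feb 29, 2180) → Oct 23, 2180 (861 left).
+365 (one year) → Oct 23, 2181 (496 left).
+365 (one year) → Oct 23, 2182 (131 left).
Oct has 31 days: +9 → Nov 1, 2182 (122 left).
Nov has 30 days: +30 → Dec 1, 2182 (92 left).
Dec has 31 days: +31 → Jan 1, 2183 (61 left).
Jan has 31 days: +31 → Feb 1, 2183 (30 left).
Feb has 28 days: +28 → Mar 1, 2183 (2 left).
+2 → Mar 3, 2183.

March 3, 2183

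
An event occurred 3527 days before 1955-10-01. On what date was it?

−365 (one year) → Oct 1, 1954 (3162 left).
−365 (one year) → Oct 1, 1953 (2797 left).
−365 (one year) → Oct 1, 1952 (2432 left).
−366 (one year; includes Feb 29, 1952) → Oct 1, 1951 (2066 left).
−365 (one year) → Oct 1, 1950 (1701 left).
−365 (one year) → Oct 1, 1949 (1336 left).
−365 (one year) → Oct 1, 1948 (971 left).
−366 (one year; includes Feb 29, 1948) → Oct 1, 1947 (605 left).
−365 (one year) → Oct 1, 1946 (240 left).
−1 → Sep 30, 1946 (end of Sep, 30 days; 239 left).
−30 → Aug 31, 1946 (end of Aug, 31 days; 209 left).
−31 → Jul 31, 1946 (end of Jul, 31 days; 178 left).
−31 → Jun 30, 1946 (end of Jun, 30 days; 147 left).
−30 → May 31, 1946 (end of May, 31 days; 117 left).
−31 → Apr 30, 1946 (end of Apr, 30 days; 86 left).
−30 → Mar 31, 1946 (end of Mar, 31 days; 56 left).
−31 → Feb 28, 1946 (end of Feb, 28 days; 25 left).
−25 → Feb 3, 1946.

February 3, 1946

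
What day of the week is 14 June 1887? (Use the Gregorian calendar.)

Doomsday rule: the anchor day for the 1800s is Friday. For year 87: 87÷12 = 7 r 3, and 3÷4 = 0, so 7+3+0 = 10.
Friday + 10 ≡ Monday — that's 1887's doomsday.
In June the doomsday date is Jun 6.
Jun 14 is 8 days after Jun 6; 8 mod 7 = 1, so Monday + 1 = Tuesday.

Tuesday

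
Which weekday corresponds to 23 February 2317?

Friday

Doomsday rule: the anchor day for the 2300s is Wednesday. For year 17: 17÷12 = 1 r 5, and 5÷4 = 1, so 1+5+1 = 7.
Wednesday + 7 ≡ Wednesday — that's 2317's doomsday.
In February the doomsday date is Feb 28 (2317 is not a leap year).
Feb 23 is 5 days before Feb 28; 5 mod 7 = 5, so Wednesday − 5 = Friday.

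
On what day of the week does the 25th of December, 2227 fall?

Tuesday

Doomsday rule: the anchor day for the 2200s is Friday. For year 27: 27÷12 = 2 r 3, and 3÷4 = 0, so 2+3+0 = 5.
Friday + 5 ≡ Wednesday — that's 2227's doomsday.
In December the doomsday date is Dec 12.
Dec 25 is 13 days after Dec 12; 13 mod 7 = 6, so Wednesday + 6 = Tuesday.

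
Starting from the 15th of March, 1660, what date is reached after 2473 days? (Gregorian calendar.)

+365 (one year) → Mar 15, 1661 (2108 left).
+365 (one year) → Mar 15, 1662 (1743 left).
+365 (one year) → Mar 15, 1663 (1378 left).
+366 (one year; includes Feb 29, 1664) → Mar 15, 1664 (1012 left).
+365 (one year) → Mar 15, 1665 (647 left).
+365 (one year) → Mar 15, 1666 (282 left).
Mar has 31 days: +17 → Apr 1, 1666 (265 left).
Apr has 30 days: +30 → May 1, 1666 (235 left).
May has 31 days: +31 → Jun 1, 1666 (204 left).
Jun has 30 days: +30 → Jul 1, 1666 (174 left).
Jul has 31 days: +31 → Aug 1, 1666 (143 left).
Aug has 31 days: +31 → Sep 1, 1666 (112 left).
Sep has 30 days: +30 → Oct 1, 1666 (82 left).
Oct has 31 days: +31 → Nov 1, 1666 (51 left).
Nov has 30 days: +30 → Dec 1, 1666 (21 left).
+21 → Dec 22, 1666.

December 22, 1666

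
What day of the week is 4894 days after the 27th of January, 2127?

Tuesday

First find the weekday of Jan 27, 2127. Doomsday rule: the anchor day for the 2100s is Sunday. For year 27: 27÷12 = 2 r 3, and 3÷4 = 0, so 2+3+0 = 5.
Sunday + 5 ≡ Friday — that's 2127's doomsday.
In January the doomsday date is Jan 3 (2127 is not a leap year).
Jan 27 is 24 days after Jan 3; 24 mod 7 = 3, so Friday + 3 = Monday.
4894 mod 7 = 1, so 4894 days after a Monday is Monday + 1 = Tuesday.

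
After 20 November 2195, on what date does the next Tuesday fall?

November 24, 2195

Nov 20, 2195 is a Friday.
From Friday to the next Tuesday is 4 days.
Nov 20, 2195 + 4 = Nov 24, 2195.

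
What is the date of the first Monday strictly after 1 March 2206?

March 3, 2206

Mar 1, 2206 is a Saturday.
From Saturday to the next Monday is 2 days.
Mar 1, 2206 + 2 = Mar 3, 2206.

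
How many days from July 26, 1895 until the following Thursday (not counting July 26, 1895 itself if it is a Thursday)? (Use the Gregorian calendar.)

Jul 26, 1895 is a Friday.
From Friday to the next Thursday is 6 days.

6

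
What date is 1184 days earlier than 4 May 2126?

−365 (one year) → May 4, 2125 (819 left).
−365 (one year) → May 4, 2124 (454 left).
−366 (one year; includes Feb 29, 2124) → May 4, 2123 (88 left).
−4 → Apr 30, 2123 (end of Apr, 30 days; 84 left).
−30 → Mar 31, 2123 (end of Mar, 31 days; 54 left).
−31 → Feb 28, 2123 (end of Feb, 28 days; 23 left).
−23 → Feb 5, 2123.

February 5, 2123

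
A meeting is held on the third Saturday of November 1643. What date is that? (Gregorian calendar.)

November 1, 1643 is a Sunday.
The first Saturday is therefore November 7 (6 days later).
The third Saturday is 7 + 2×7 = November 21.

November 21, 1643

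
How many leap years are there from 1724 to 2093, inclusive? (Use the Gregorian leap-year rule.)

Multiples of 4 in [1724,2093]: 93.
Of those, multiples of 100: 3 (not leap unless ÷400).
Multiples of 400: 1.
Leap years = 93 − 3 + 1 = 91.

91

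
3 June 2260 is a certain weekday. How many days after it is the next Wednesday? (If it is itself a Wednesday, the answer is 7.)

Jun 3, 2260 is a Sunday.
From Sunday to the next Wednesday is 3 days.

3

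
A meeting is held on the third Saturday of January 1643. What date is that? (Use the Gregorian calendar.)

January 17, 1643

January 1, 1643 is a Thursday.
The first Saturday is therefore January 3 (2 days later).
The third Saturday is 3 + 2×7 = January 17.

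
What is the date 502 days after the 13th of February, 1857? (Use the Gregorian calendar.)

+365 (one year) → Feb 13, 1858 (137 left).
Feb has 28 days: +16 → Mar 1, 1858 (121 left).
Mar has 31 days: +31 → Apr 1, 1858 (90 left).
Apr has 30 days: +30 → May 1, 1858 (60 left).
May has 31 days: +31 → Jun 1, 1858 (29 left).
+29 → Jun 30, 1858.

June 30, 1858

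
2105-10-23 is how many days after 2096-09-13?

Sep 13, 2096 → Sep 13, 2097: 365 days.
Sep 13, 2097 → Sep 13, 2098: 365 days.
Sep 13, 2098 → Sep 13, 2099: 365 days.
Sep 13, 2099 → Sep 13, 2100: 365 days.
Sep 13, 2100 → Sep 13, 2101: 365 days.
Sep 13, 2101 → Sep 13, 2102: 365 days.
Sep 13, 2102 → Sep 13, 2103: 365 days.
Sep 13, 2103 → Sep 13, 2104: 366 days (Feb 29, 2104 is in that span).
Sep 13, 2104 → Sep 13, 2105: 365 days.
Sep 13, 2105 → Oct 13, 2105: 30 days (September has 30).
Oct 13, 2105 → Oct 23, 2105: 10 days.
Total: 3326 days.

3326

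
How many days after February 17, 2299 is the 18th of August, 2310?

4199

Feb 17, 2299 → Feb 17, 2300: 365 days.
Feb 17, 2300 → Feb 17, 2301: 365 days.
Feb 17, 2301 → Feb 17, 2302: 365 days.
Feb 17, 2302 → Feb 17, 2303: 365 days.
Feb 17, 2303 → Feb 17, 2304: 365 days.
Feb 17, 2304 → Feb 17, 2305: 366 days (Feb 29, 2304 is in that span).
Feb 17, 2305 → Feb 17, 2306: 365 days.
Feb 17, 2306 → Feb 17, 2307: 365 days.
Feb 17, 2307 → Feb 17, 2308: 365 days.
Feb 17, 2308 → Feb 17, 2309: 366 days (Feb 29, 2308 is in that span).
Feb 17, 2309 → Feb 17, 2310: 365 days.
Feb 17, 2310 → Mar 17, 2310: 28 days (February has 28).
Mar 17, 2310 → Apr 17, 2310: 31 days (March has 31).
Apr 17, 2310 → May 17, 2310: 30 days (April has 30).
May 17, 2310 → Jun 17, 2310: 31 days (May has 31).
Jun 17, 2310 → Jul 17, 2310: 30 days (June has 30).
Jul 17, 2310 → Aug 17, 2310: 31 days (July has 31).
Aug 17, 2310 → Aug 18, 2310: 1 days.
Total: 4199 days.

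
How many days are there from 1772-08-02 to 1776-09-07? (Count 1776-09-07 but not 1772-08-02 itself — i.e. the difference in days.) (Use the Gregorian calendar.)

Aug 2, 1772 → Aug 2, 1773: 365 days.
Aug 2, 1773 → Aug 2, 1774: 365 days.
Aug 2, 1774 → Aug 2, 1775: 365 days.
Aug 2, 1775 → Aug 2, 1776: 366 days (Feb 29, 1776 is in that span).
Aug 2, 1776 → Sep 2, 1776: 31 days (August has 31).
Sep 2, 1776 → Sep 7, 1776: 5 days.
Total: 1497 days.

1497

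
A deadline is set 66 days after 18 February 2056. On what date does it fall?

April 24, 2056

Feb has 29 days: +12 → Mar 1, 2056 (54 left).
Mar has 31 days: +31 → Apr 1, 2056 (23 left).
+23 → Apr 24, 2056.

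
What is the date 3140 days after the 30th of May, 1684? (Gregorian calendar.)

+365 (one year) → May 30, 1685 (2775 left).
+365 (one year) → May 30, 1686 (2410 left).
+365 (one year) → May 30, 1687 (2045 left).
+366 (one year; includes Feb 29, 1688) → May 30, 1688 (1679 left).
+365 (one year) → May 30, 1689 (1314 left).
+365 (one year) → May 30, 1690 (949 left).
+365 (one year) → May 30, 1691 (584 left).
+366 (one year; includes Feb 29, 1692) → May 30, 1692 (218 left).
May has 31 days: +2 → Jun 1, 1692 (216 left).
Jun has 30 days: +30 → Jul 1, 1692 (186 left).
Jul has 31 days: +31 → Aug 1, 1692 (155 left).
Aug has 31 days: +31 → Sep 1, 1692 (124 left).
Sep has 30 days: +30 → Oct 1, 1692 (94 left).
Oct has 31 days: +31 → Nov 1, 1692 (63 left).
Nov has 30 days: +30 → Dec 1, 1692 (33 left).
Dec has 31 days: +31 → Jan 1, 1693 (2 left).
+2 → Jan 3, 1693.

January 3, 1693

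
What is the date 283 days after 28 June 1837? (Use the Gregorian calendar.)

April 7, 1838

Jun has 30 days: +3 → Jul 1, 1837 (280 left).
Jul has 31 days: +31 → Aug 1, 1837 (249 left).
Aug has 31 days: +31 → Sep 1, 1837 (218 left).
Sep has 30 days: +30 → Oct 1, 1837 (188 left).
Oct has 31 days: +31 → Nov 1, 1837 (157 left).
Nov has 30 days: +30 → Dec 1, 1837 (127 left).
Dec has 31 days: +31 → Jan 1, 1838 (96 left).
Jan has 31 days: +31 → Feb 1, 1838 (65 left).
Feb has 28 days: +28 → Mar 1, 1838 (37 left).
Mar has 31 days: +31 → Apr 1, 1838 (6 left).
+6 → Apr 7, 1838.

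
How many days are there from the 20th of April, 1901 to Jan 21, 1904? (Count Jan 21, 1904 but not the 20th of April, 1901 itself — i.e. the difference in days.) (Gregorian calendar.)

Apr 20, 1901 → Apr 20, 1902: 365 days.
Apr 20, 1902 → Apr 20, 1903: 365 days.
Apr 20, 1903 → May 20, 1903: 30 days (April has 30).
May 20, 1903 → Jun 20, 1903: 31 days (May has 31).
Jun 20, 1903 → Jul 20, 1903: 30 days (June has 30).
Jul 20, 1903 → Aug 20, 1903: 31 days (July has 31).
Aug 20, 1903 → Sep 20, 1903: 31 days (August has 31).
Sep 20, 1903 → Oct 20, 1903: 30 days (September has 30).
Oct 20, 1903 → Nov 20, 1903: 31 days (October has 31).
Nov 20, 1903 → Dec 20, 1903: 30 days (November has 30).
Dec 20, 1903 → Jan 20, 1904: 31 days (December has 31).
Jan 20, 1904 → Jan 21, 1904: 1 days.
Total: 1006 days.

1006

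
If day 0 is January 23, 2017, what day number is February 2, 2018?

Jan 23, 2017 → Feb 23, 2017: 31 days (January has 31).
Feb 23, 2017 → Mar 23, 2017: 28 days (February has 28).
Mar 23, 2017 → Apr 23, 2017: 31 days (March has 31).
Apr 23, 2017 → May 23, 2017: 30 days (April has 30).
May 23, 2017 → Jun 23, 2017: 31 days (May has 31).
Jun 23, 2017 → Jul 23, 2017: 30 days (June has 30).
Jul 23, 2017 → Aug 23, 2017: 31 days (July has 31).
Aug 23, 2017 → Sep 23, 2017: 31 days (August has 31).
Sep 23, 2017 → Oct 23, 2017: 30 days (September has 30).
Oct 23, 2017 → Nov 23, 2017: 31 days (October has 31).
Nov 23, 2017 → Dec 23, 2017: 30 days (November has 30).
Dec 23, 2017 → Jan 23, 2018: 31 days (December has 31).
Jan 23, 2018 → Feb 2, 2018: 10 days.
Total: 375 days.

375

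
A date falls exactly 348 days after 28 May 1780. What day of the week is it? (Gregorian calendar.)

May 28, 1780 is a Sunday.
348 mod 7 = 5, so 348 days after a Sunday is Sunday + 5 = Friday.

Friday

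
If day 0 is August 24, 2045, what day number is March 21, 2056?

Aug 24, 2045 → Aug 24, 2046: 365 days.
Aug 24, 2046 → Aug 24, 2047: 365 days.
Aug 24, 2047 → Aug 24, 2048: 366 days (Feb 29, 2048 is in that span).
Aug 24, 2048 → Aug 24, 2049: 365 days.
Aug 24, 2049 → Aug 24, 2050: 365 days.
Aug 24, 2050 → Aug 24, 2051: 365 days.
Aug 24, 2051 → Aug 24, 2052: 366 days (Feb 29, 2052 is in that span).
Aug 24, 2052 → Aug 24, 2053: 365 days.
Aug 24, 2053 → Aug 24, 2054: 365 days.
Aug 24, 2054 → Aug 24, 2055: 365 days.
Aug 24, 2055 → Sep 24, 2055: 31 days (August has 31).
Sep 24, 2055 → Oct 24, 2055: 30 days (September has 30).
Oct 24, 2055 → Nov 24, 2055: 31 days (October has 31).
Nov 24, 2055 → Dec 24, 2055: 30 days (November has 30).
Dec 24, 2055 → Jan 24, 2056: 31 days (December has 31).
Jan 24, 2056 → Feb 24, 2056: 31 days (January has 31).
Feb 24, 2056 → Mar 21, 2056: 26 days.
Total: 3862 days.

3862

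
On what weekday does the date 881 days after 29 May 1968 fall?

May 29, 1968 is a Wednesday.
881 mod 7 = 6, so 881 days after a Wednesday is Wednesday + 6 = Tuesday.

Tuesday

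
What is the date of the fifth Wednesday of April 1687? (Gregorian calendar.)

April 1, 1687 is a Tuesday.
The first Wednesday is therefore April 2 (1 days later).
The fifth Wednesday is 2 + 4×7 = April 30.

April 30, 1687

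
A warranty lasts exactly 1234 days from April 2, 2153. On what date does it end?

August 18, 2156

+365 (one year) → Apr 2, 2154 (869 left).
+365 (one year) → Apr 2, 2155 (504 left).
+366 (one year; includes Feb 29, 2156) → Apr 2, 2156 (138 left).
Apr has 30 days: +29 → May 1, 2156 (109 left).
May has 31 days: +31 → Jun 1, 2156 (78 left).
Jun has 30 days: +30 → Jul 1, 2156 (48 left).
Jul has 31 days: +31 → Aug 1, 2156 (17 left).
+17 → Aug 18, 2156.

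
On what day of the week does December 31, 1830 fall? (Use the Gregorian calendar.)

Doomsday rule: the anchor day for the 1800s is Friday. For year 30: 30÷12 = 2 r 6, and 6÷4 = 1, so 2+6+1 = 9.
Friday + 9 ≡ Sunday — that's 1830's doomsday.
In December the doomsday date is Dec 12.
Dec 31 is 19 days after Dec 12; 19 mod 7 = 5, so Sunday + 5 = Friday.

Friday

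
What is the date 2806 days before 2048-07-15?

November 8, 2040

−366 (one year; includes Feb 29, 2048) → Jul 15, 2047 (2440 left).
−365 (one year) → Jul 15, 2046 (2075 left).
−365 (one year) → Jul 15, 2045 (1710 left).
−365 (one year) → Jul 15, 2044 (1345 left).
−366 (one year; includes Feb 29, 2044) → Jul 15, 2043 (979 left).
−365 (one year) → Jul 15, 2042 (614 left).
−365 (one year) → Jul 15, 2041 (249 left).
−15 → Jun 30, 2041 (end of Jun, 30 days; 234 left).
−30 → May 31, 2041 (end of May, 31 days; 204 left).
−31 → Apr 30, 2041 (end of Apr, 30 days; 173 left).
−30 → Mar 31, 2041 (end of Mar, 31 days; 143 left).
−31 → Feb 28, 2041 (end of Feb, 28 days; 112 left).
−28 → Jan 31, 2041 (end of Jan, 31 days; 84 left).
−31 → Dec 31, 2040 (end of Dec, 31 days; 53 left).
−31 → Nov 30, 2040 (end of Nov, 30 days; 22 left).
−22 → Nov 8, 2040.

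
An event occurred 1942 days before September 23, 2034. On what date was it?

−365 (one year) → Sep 23, 2033 (1577 left).
−365 (one year) → Sep 23, 2032 (1212 left).
−366 (one year; includes Feb 29, 2032) → Sep 23, 2031 (846 left).
−365 (one year) → Sep 23, 2030 (481 left).
−365 (one year) → Sep 23, 2029 (116 left).
−23 → Aug 31, 2029 (end of Aug, 31 days; 93 left).
−31 → Jul 31, 2029 (end of Jul, 31 days; 62 left).
−31 → Jun 30, 2029 (end of Jun, 30 days; 31 left).
−30 → May 31, 2029 (end of May, 31 days; 1 left).
−1 → May 30, 2029.

May 30, 2029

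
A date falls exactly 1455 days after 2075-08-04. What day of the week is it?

Saturday

First find the weekday of Aug 4, 2075. Doomsday rule: the anchor day for the 2000s is Tuesday. For year 75: 75÷12 = 6 r 3, and 3÷4 = 0, so 6+3+0 = 9.
Tuesday + 9 ≡ Thursday — that's 2075's doomsday.
In August the doomsday date is Aug 8.
Aug 4 is 4 days before Aug 8; 4 mod 7 = 4, so Thursday − 4 = Sunday.
1455 mod 7 = 6, so 1455 days after a Sunday is Sunday + 6 = Saturday.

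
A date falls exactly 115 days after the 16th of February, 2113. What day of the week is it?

First find the weekday of Feb 16, 2113. Doomsday rule: the anchor day for the 2100s is Sunday. For year 13: 13÷12 = 1 r 1, and 1÷4 = 0, so 1+1+0 = 2.
Sunday + 2 ≡ Tuesday — that's 2113's doomsday.
In February the doomsday date is Feb 28 (2113 is not a leap year).
Feb 16 is 12 days before Feb 28; 12 mod 7 = 5, so Tuesday − 5 = Thursday.
115 mod 7 = 3, so 115 days after a Thursday is Thursday + 3 = Sunday.

Sunday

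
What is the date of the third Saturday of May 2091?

May 1, 2091 is a Tuesday.
The first Saturday is therefore May 5 (4 days later).
The third Saturday is 5 + 2×7 = May 19.

May 19, 2091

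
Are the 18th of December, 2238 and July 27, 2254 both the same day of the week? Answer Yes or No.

No

From Dec 18, 2238 to Jul 27, 2254 is 5700 days.
5700 mod 7 = 2, so they are different weekdays.
(Dec 18, 2238 is a Tuesday; Jul 27, 2254 is a Thursday.)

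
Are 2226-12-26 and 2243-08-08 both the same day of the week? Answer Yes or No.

From Dec 26, 2226 to Aug 8, 2243 is 6069 days.
6069 mod 7 = 0, so they are the same weekday.
(Dec 26, 2226 is a Tuesday; Aug 8, 2243 is a Tuesday.)

Yes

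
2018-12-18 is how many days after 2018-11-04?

44

Nov 4, 2018 → Dec 4, 2018: 30 days (November has 30).
Dec 4, 2018 → Dec 18, 2018: 14 days.
Total: 44 days.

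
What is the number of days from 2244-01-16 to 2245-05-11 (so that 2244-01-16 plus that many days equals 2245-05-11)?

Jan 16, 2244 → Jan 16, 2245: 366 days (Feb 29, 2244 is in that span).
Jan 16, 2245 → Feb 16, 2245: 31 days (January has 31).
Feb 16, 2245 → Mar 16, 2245: 28 days (February has 28).
Mar 16, 2245 → Apr 16, 2245: 31 days (March has 31).
Apr 16, 2245 → May 11, 2245: 25 days.
Total: 481 days.

481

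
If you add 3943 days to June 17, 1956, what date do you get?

+365 (one year) → Jun 17, 1957 (3578 left).
+365 (one year) → Jun 17, 1958 (3213 left).
+365 (one year) → Jun 17, 1959 (2848 left).
+366 (one year; includes Feb 29, 1960) → Jun 17, 1960 (2482 left).
+365 (one year) → Jun 17, 1961 (2117 left).
+365 (one year) → Jun 17, 1962 (1752 left).
+365 (one year) → Jun 17, 1963 (1387 left).
+366 (one year; includes Feb 29, 1964) → Jun 17, 1964 (1021 left).
+365 (one year) → Jun 17, 1965 (656 left).
+365 (one year) → Jun 17, 1966 (291 left).
Jun has 30 days: +14 → Jul 1, 1966 (277 left).
Jul has 31 days: +31 → Aug 1, 1966 (246 left).
Aug has 31 days: +31 → Sep 1, 1966 (215 left).
Sep has 30 days: +30 → Oct 1, 1966 (185 left).
Oct has 31 days: +31 → Nov 1, 1966 (154 left).
Nov has 30 days: +30 → Dec 1, 1966 (124 left).
Dec has 31 days: +31 → Jan 1, 1967 (93 left).
Jan has 31 days: +31 → Feb 1, 1967 (62 left).
Feb has 28 days: +28 → Mar 1, 1967 (34 left).
Mar has 31 days: +31 → Apr 1, 1967 (3 left).
+3 → Apr 4, 1967.

April 4, 1967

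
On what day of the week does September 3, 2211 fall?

Doomsday rule: the anchor day for the 2200s is Friday. For year 11: 11÷12 = 0 r 11, and 11÷4 = 2, so 0+11+2 = 13.
Friday + 13 ≡ Thursday — that's 2211's doomsday.
In September the doomsday date is Sep 5.
Sep 3 is 2 days before Sep 5; 2 mod 7 = 2, so Thursday − 2 = Tuesday.

Tuesday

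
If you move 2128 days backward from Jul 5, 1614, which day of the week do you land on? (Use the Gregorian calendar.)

Saturday

First find the weekday of Jul 5, 1614. Doomsday rule: the anchor day for the 1600s is Tuesday. For year 14: 14÷12 = 1 r 2, and 2÷4 = 0, so 1+2+0 = 3.
Tuesday + 3 ≡ Friday — that's 1614's doomsday.
In July the doomsday date is Jul 11.
Jul 5 is 6 days before Jul 11; 6 mod 7 = 6, so Friday − 6 = Saturday.
2128 mod 7 = 0, so 2128 days before a Saturday is Saturday − 0 = Saturday.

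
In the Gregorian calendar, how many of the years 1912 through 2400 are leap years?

120

Multiples of 4 in [1912,2400]: 123.
Of those, multiples of 100: 5 (not leap unless ÷400).
Multiples of 400: 2.
Leap years = 123 − 5 + 2 = 120.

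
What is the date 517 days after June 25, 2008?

+365 (one year) → Jun 25, 2009 (152 left).
Jun has 30 days: +6 → Jul 1, 2009 (146 left).
Jul has 31 days: +31 → Aug 1, 2009 (115 left).
Aug has 31 days: +31 → Sep 1, 2009 (84 left).
Sep has 30 days: +30 → Oct 1, 2009 (54 left).
Oct has 31 days: +31 → Nov 1, 2009 (23 left).
+23 → Nov 24, 2009.

November 24, 2009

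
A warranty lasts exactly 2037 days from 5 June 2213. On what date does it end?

+365 (one year) → Jun 5, 2214 (1672 left).
+365 (one year) → Jun 5, 2215 (1307 left).
+366 (one year; includes Feb 29, 2216) → Jun 5, 2216 (941 left).
+365 (one year) → Jun 5, 2217 (576 left).
+365 (one year) → Jun 5, 2218 (211 left).
Jun has 30 days: +26 → Jul 1, 2218 (185 left).
Jul has 31 days: +31 → Aug 1, 2218 (154 left).
Aug has 31 days: +31 → Sep 1, 2218 (123 left).
Sep has 30 days: +30 → Oct 1, 2218 (93 left).
Oct has 31 days: +31 → Nov 1, 2218 (62 left).
Nov has 30 days: +30 → Dec 1, 2218 (32 left).
Dec has 31 days: +31 → Jan 1, 2219 (1 left).
+1 → Jan 2, 2219.

January 2, 2219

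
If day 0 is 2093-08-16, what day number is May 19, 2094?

276

Aug 16, 2093 → Sep 16, 2093: 31 days (August has 31).
Sep 16, 2093 → Oct 16, 2093: 30 days (September has 30).
Oct 16, 2093 → Nov 16, 2093: 31 days (October has 31).
Nov 16, 2093 → Dec 16, 2093: 30 days (November has 30).
Dec 16, 2093 → Jan 16, 2094: 31 days (December has 31).
Jan 16, 2094 → Feb 16, 2094: 31 days (January has 31).
Feb 16, 2094 → Mar 16, 2094: 28 days (February has 28).
Mar 16, 2094 → Apr 16, 2094: 31 days (March has 31).
Apr 16, 2094 → May 16, 2094: 30 days (April has 30).
May 16, 2094 → May 19, 2094: 3 days.
Total: 276 days.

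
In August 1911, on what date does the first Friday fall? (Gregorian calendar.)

August 1, 1911 is a Tuesday.
The first Friday is therefore August 4 (3 days later).

August 4, 1911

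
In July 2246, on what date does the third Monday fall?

July 20, 2246

July 1, 2246 is a Wednesday.
The first Monday is therefore July 6 (5 days later).
The third Monday is 6 + 2×7 = July 20.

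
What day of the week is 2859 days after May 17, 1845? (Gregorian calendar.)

First find the weekday of May 17, 1845. Doomsday rule: the anchor day for the 1800s is Friday. For year 45: 45÷12 = 3 r 9, and 9÷4 = 2, so 3+9+2 = 14.
Friday + 14 ≡ Friday — that's 1845's doomsday.
In May the doomsday date is May 9.
May 17 is 8 days after May 9; 8 mod 7 = 1, so Friday + 1 = Saturday.
2859 mod 7 = 3, so 2859 days after a Saturday is Saturday + 3 = Tuesday.

Tuesday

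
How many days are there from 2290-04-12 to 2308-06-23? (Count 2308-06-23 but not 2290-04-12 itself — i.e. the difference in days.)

Apr 12, 2290 → Apr 12, 2291: 365 days.
Apr 12, 2291 → Apr 12, 2292: 366 days (Feb 29, 2292 is in that span).
Apr 12, 2292 → Apr 12, 2293: 365 days.
Apr 12, 2293 → Apr 12, 2294: 365 days.
Apr 12, 2294 → Apr 12, 2295: 365 days.
Apr 12, 2295 → Apr 12, 2296: 366 days (Feb 29, 2296 is in that span).
Apr 12, 2296 → Apr 12, 2297: 365 days.
Apr 12, 2297 → Apr 12, 2298: 365 days.
Apr 12, 2298 → Apr 12, 2299: 365 days.
Apr 12, 2299 → Apr 12, 2300: 365 days.
Apr 12, 2300 → Apr 12, 2301: 365 days.
Apr 12, 2301 → Apr 12, 2302: 365 days.
Apr 12, 2302 → Apr 12, 2303: 365 days.
Apr 12, 2303 → Apr 12, 2304: 366 days (Feb 29, 2304 is in that span).
Apr 12, 2304 → Apr 12, 2305: 365 days.
Apr 12, 2305 → Apr 12, 2306: 365 days.
Apr 12, 2306 → Apr 12, 2307: 365 days.
Apr 12, 2307 → Apr 12, 2308: 366 days (Feb 29, 2308 is in that span).
Apr 12, 2308 → May 12, 2308: 30 days (April has 30).
May 12, 2308 → Jun 12, 2308: 31 days (May has 31).
Jun 12, 2308 → Jun 23, 2308: 11 days.
Total: 6646 days.

6646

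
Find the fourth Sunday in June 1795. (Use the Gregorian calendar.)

June 1, 1795 is a Monday.
The first Sunday is therefore June 7 (6 days later).
The fourth Sunday is 7 + 3×7 = June 28.

June 28, 1795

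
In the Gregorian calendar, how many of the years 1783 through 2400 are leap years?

Multiples of 4 in [1783,2400]: 155.
Of those, multiples of 100: 7 (not leap unless ÷400).
Multiples of 400: 2.
Leap years = 155 − 7 + 2 = 150.

150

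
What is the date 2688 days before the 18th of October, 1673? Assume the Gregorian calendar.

June 9, 1666

−365 (one year) → Oct 18, 1672 (2323 left).
−366 (one year; includes Feb 29, 1672) → Oct 18, 1671 (1957 left).
−365 (one year) → Oct 18, 1670 (1592 left).
−365 (one year) → Oct 18, 1669 (1227 left).
−365 (one year) → Oct 18, 1668 (862 left).
−366 (one year; includes Feb 29, 1668) → Oct 18, 1667 (496 left).
−365 (one year) → Oct 18, 1666 (131 left).
−18 → Sep 30, 1666 (end of Sep, 30 days; 113 left).
−30 → Aug 31, 1666 (end of Aug, 31 days; 83 left).
−31 → Jul 31, 1666 (end of Jul, 31 days; 52 left).
−31 → Jun 30, 1666 (end of Jun, 30 days; 21 left).
−21 → Jun 9, 1666.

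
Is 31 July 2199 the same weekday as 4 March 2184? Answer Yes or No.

From Mar 4, 2184 to Jul 31, 2199 is 5627 days.
5627 mod 7 = 6, so they are different weekdays.
(Mar 4, 2184 is a Thursday; Jul 31, 2199 is a Wednesday.)

No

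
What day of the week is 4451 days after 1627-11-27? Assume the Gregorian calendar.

Friday

Nov 27, 1627 is a Saturday.
4451 mod 7 = 6, so 4451 days after a Saturday is Saturday + 6 = Friday.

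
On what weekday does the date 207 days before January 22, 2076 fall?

First find the weekday of Jan 22, 2076. Doomsday rule: the anchor day for the 2000s is Tuesday. For year 76: 76÷12 = 6 r 4, and 4÷4 = 1, so 6+4+1 = 11.
Tuesday + 11 ≡ Saturday — that's 2076's doomsday.
In January the doomsday date is Jan 4 (2076 is a leap year (divisible by 4)).
Jan 22 is 18 days after Jan 4; 18 mod 7 = 4, so Saturday + 4 = Wednesday.
207 mod 7 = 4, so 207 days before a Wednesday is Wednesday − 4 = Saturday.

Saturday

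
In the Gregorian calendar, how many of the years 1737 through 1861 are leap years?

Multiples of 4 in [1737,1861]: 31.
Of those, multiples of 100: 1 (not leap unless ÷400).
Multiples of 400: 0.
Leap years = 31 − 1 + 0 = 30.

30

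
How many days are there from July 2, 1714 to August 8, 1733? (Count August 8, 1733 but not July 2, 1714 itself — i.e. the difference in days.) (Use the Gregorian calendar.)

6977

Jul 2, 1714 → Jul 2, 1715: 365 days.
Jul 2, 1715 → Jul 2, 1716: 366 days (Feb 29, 1716 is in that span).
Jul 2, 1716 → Jul 2, 1717: 365 days.
Jul 2, 1717 → Jul 2, 1718: 365 days.
Jul 2, 1718 → Jul 2, 1719: 365 days.
Jul 2, 1719 → Jul 2, 1720: 366 days (Feb 29, 1720 is in that span).
Jul 2, 1720 → Jul 2, 1721: 365 days.
Jul 2, 1721 → Jul 2, 1722: 365 days.
Jul 2, 1722 → Jul 2, 1723: 365 days.
Jul 2, 1723 → Jul 2, 1724: 366 days (Feb 29, 1724 is in that span).
Jul 2, 1724 → Jul 2, 1725: 365 days.
Jul 2, 1725 → Jul 2, 1726: 365 days.
Jul 2, 1726 → Jul 2, 1727: 365 days.
Jul 2, 1727 → Jul 2, 1728: 366 days (Feb 29, 1728 is in that span).
Jul 2, 1728 → Jul 2, 1729: 365 days.
Jul 2, 1729 → Jul 2, 1730: 365 days.
Jul 2, 1730 → Jul 2, 1731: 365 days.
Jul 2, 1731 → Jul 2, 1732: 366 days (Feb 29, 1732 is in that span).
Jul 2, 1732 → Jul 2, 1733: 365 days.
Jul 2, 1733 → Aug 2, 1733: 31 days (July has 31).
Aug 2, 1733 → Aug 8, 1733: 6 days.
Total: 6977 days.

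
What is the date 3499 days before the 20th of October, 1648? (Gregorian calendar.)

March 23, 1639

−366 (one year; includes Feb 29, 1648) → Oct 20, 1647 (3133 left).
−365 (one year) → Oct 20, 1646 (2768 left).
−365 (one year) → Oct 20, 1645 (2403 left).
−365 (one year) → Oct 20, 1644 (2038 left).
−366 (one year; includes Feb 29, 1644) → Oct 20, 1643 (1672 left).
−365 (one year) → Oct 20, 1642 (1307 left).
−365 (one year) → Oct 20, 1641 (942 left).
−365 (one year) → Oct 20, 1640 (577 left).
−366 (one year; includes Feb 29, 1640) → Oct 20, 1639 (211 left).
−20 → Sep 30, 1639 (end of Sep, 30 days; 191 left).
−30 → Aug 31, 1639 (end of Aug, 31 days; 161 left).
−31 → Jul 31, 1639 (end of Jul, 31 days; 130 left).
−31 → Jun 30, 1639 (end of Jun, 30 days; 99 left).
−30 → May 31, 1639 (end of May, 31 days; 69 left).
−31 → Apr 30, 1639 (end of Apr, 30 days; 38 left).
−30 → Mar 31, 1639 (end of Mar, 31 days; 8 left).
−8 → Mar 23, 1639.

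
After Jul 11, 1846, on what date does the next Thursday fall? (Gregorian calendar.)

Jul 11, 1846 is a Saturday.
From Saturday to the next Thursday is 5 days.
Jul 11, 1846 + 5 = Jul 16, 1846.

July 16, 1846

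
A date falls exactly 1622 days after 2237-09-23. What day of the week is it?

Thursday

First find the weekday of Sep 23, 2237. Doomsday rule: the anchor day for the 2200s is Friday. For year 37: 37÷12 = 3 r 1, and 1÷4 = 0, so 3+1+0 = 4.
Friday + 4 ≡ Tuesday — that's 2237's doomsday.
In September the doomsday date is Sep 5.
Sep 23 is 18 days after Sep 5; 18 mod 7 = 4, so Tuesday + 4 = Saturday.
1622 mod 7 = 5, so 1622 days after a Saturday is Saturday + 5 = Thursday.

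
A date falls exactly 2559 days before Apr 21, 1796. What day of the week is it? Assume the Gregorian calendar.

First find the weekday of Apr 21, 1796. Doomsday rule: the anchor day for the 1700s is Sunday. For year 96: 96÷12 = 8 r 0, and 0÷4 = 0, so 8+0+0 = 8.
Sunday + 8 ≡ Monday — that's 1796's doomsday.
In April the doomsday date is Apr 4.
Apr 21 is 17 days after Apr 4; 17 mod 7 = 3, so Monday + 3 = Thursday.
2559 mod 7 = 4, so 2559 days before a Thursday is Thursday − 4 = Sunday.

Sunday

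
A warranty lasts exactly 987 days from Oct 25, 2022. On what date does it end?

+365 (one year) → Oct 25, 2023 (622 left).
+366 (one year; includes Feb 29, 2024) → Oct 25, 2024 (256 left).
Oct has 31 days: +7 → Nov 1, 2024 (249 left).
Nov has 30 days: +30 → Dec 1, 2024 (219 left).
Dec has 31 days: +31 → Jan 1, 2025 (188 left).
Jan has 31 days: +31 → Feb 1, 2025 (157 left).
Feb has 28 days: +28 → Mar 1, 2025 (129 left).
Mar has 31 days: +31 → Apr 1, 2025 (98 left).
Apr has 30 days: +30 → May 1, 2025 (68 left).
May has 31 days: +31 → Jun 1, 2025 (37 left).
Jun has 30 days: +30 → Jul 1, 2025 (7 left).
+7 → Jul 8, 2025.

July 8, 2025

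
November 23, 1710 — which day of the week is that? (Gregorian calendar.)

Sunday

Doomsday rule: the anchor day for the 1700s is Sunday. For year 10: 10÷12 = 0 r 10, and 10÷4 = 2, so 0+10+2 = 12.
Sunday + 12 ≡ Friday — that's 1710's doomsday.
In November the doomsday date is Nov 7.
Nov 23 is 16 days after Nov 7; 16 mod 7 = 2, so Friday + 2 = Sunday.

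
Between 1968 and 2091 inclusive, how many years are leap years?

Multiples of 4 in [1968,2091]: 31.
Of those, multiples of 100: 1 (not leap unless ÷400).
Multiples of 400: 1.
Leap years = 31 − 1 + 1 = 31.

31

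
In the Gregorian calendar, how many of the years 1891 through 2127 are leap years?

57

Multiples of 4 in [1891,2127]: 59.
Of those, multiples of 100: 3 (not leap unless ÷400).
Multiples of 400: 1.
Leap years = 59 − 3 + 1 = 57.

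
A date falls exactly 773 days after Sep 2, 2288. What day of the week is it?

Wednesday

First find the weekday of Sep 2, 2288. Doomsday rule: the anchor day for the 2200s is Friday. For year 88: 88÷12 = 7 r 4, and 4÷4 = 1, so 7+4+1 = 12.
Friday + 12 ≡ Wednesday — that's 2288's doomsday.
In September the doomsday date is Sep 5.
Sep 2 is 3 days before Sep 5; 3 mod 7 = 3, so Wednesday − 3 = Sunday.
773 mod 7 = 3, so 773 days after a Sunday is Sunday + 3 = Wednesday.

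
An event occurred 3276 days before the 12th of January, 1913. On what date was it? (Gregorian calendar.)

January 24, 1904

−366 (one year; includes Feb 29, 1912) → Jan 12, 1912 (2910 left).
−365 (one year) → Jan 12, 1911 (2545 left).
−365 (one year) → Jan 12, 1910 (2180 left).
−365 (one year) → Jan 12, 1909 (1815 left).
−366 (one year; includes Feb 29, 1908) → Jan 12, 1908 (1449 left).
−365 (one year) → Jan 12, 1907 (1084 left).
−365 (one year) → Jan 12, 1906 (719 left).
−365 (one year) → Jan 12, 1905 (354 left).
−12 → Dec 31, 1904 (end of Dec, 31 days; 342 left).
−31 → Nov 30, 1904 (end of Nov, 30 days; 311 left).
−30 → Oct 31, 1904 (end of Oct, 31 days; 281 left).
−31 → Sep 30, 1904 (end of Sep, 30 days; 250 left).
−30 → Aug 31, 1904 (end of Aug, 31 days; 220 left).
−31 → Jul 31, 1904 (end of Jul, 31 days; 189 left).
−31 → Jun 30, 1904 (end of Jun, 30 days; 158 left).
−30 → May 31, 1904 (end of May, 31 days; 128 left).
−31 → Apr 30, 1904 (end of Apr, 30 days; 97 left).
−30 → Mar 31, 1904 (end of Mar, 31 days; 67 left).
−31 → Feb 29, 1904 (end of Feb, 29 days; 36 left).
−29 → Jan 31, 1904 (end of Jan, 31 days; 7 left).
−7 → Jan 24, 1904.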